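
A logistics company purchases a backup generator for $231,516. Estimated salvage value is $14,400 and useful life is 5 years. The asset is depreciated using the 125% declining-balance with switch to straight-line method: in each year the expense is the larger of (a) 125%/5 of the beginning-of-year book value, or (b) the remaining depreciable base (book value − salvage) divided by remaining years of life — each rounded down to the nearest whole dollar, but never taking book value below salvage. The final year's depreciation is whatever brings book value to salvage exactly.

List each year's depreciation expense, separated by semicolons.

$57,879; $43,409; $38,609; $38,609; $38,610

Depreciable base = $231,516 − $14,400 = $217,116.
Year 1: DB = ⌊$231,516 × 125%/5⌋ = $57,879; SL = ⌊$217,116/5⌋ = $43,423 → take DB $57,879. Book value $173,637.
Year 2: DB = ⌊$173,637 × 125%/5⌋ = $43,409; SL = ⌊$159,237/4⌋ = $39,809 → take DB $43,409. Book value $130,228.
Year 3: DB = ⌊$130,228 × 125%/5⌋ = $32,557; SL = ⌊$115,828/3⌋ = $38,609 → take SL $38,609. Book value $91,619.
Year 4: DB = ⌊$91,619 × 125%/5⌋ = $22,904; SL = ⌊$77,219/2⌋ = $38,609 → take SL $38,609. Book value $53,010.
Year 5 (final): $53,010 − $14,400 = $38,610. Book value $14,400.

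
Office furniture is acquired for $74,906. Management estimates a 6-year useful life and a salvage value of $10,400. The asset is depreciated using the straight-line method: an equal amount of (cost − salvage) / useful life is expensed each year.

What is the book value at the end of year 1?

Depreciable base = $74,906 − $10,400 = $64,506.
Annual expense = $64,506 / 6 = $10,751.
End of year 1: book value $64,155.

$64,155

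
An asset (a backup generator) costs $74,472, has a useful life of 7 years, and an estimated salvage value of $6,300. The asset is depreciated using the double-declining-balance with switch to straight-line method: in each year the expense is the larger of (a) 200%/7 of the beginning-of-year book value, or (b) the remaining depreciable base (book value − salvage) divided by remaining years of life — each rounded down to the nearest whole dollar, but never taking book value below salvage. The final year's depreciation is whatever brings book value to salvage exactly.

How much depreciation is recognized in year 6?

$3,956

Depreciable base = $74,472 − $6,300 = $68,172.
Year 1: DB = ⌊$74,472 × 200%/7⌋ = $21,277; SL = ⌊$68,172/7⌋ = $9,738 → take DB $21,277. Book value $53,195.
Year 2: DB = ⌊$53,195 × 200%/7⌋ = $15,198; SL = ⌊$46,895/6⌋ = $7,815 → take DB $15,198. Book value $37,997.
Year 3: DB = ⌊$37,997 × 200%/7⌋ = $10,856; SL = ⌊$31,697/5⌋ = $6,339 → take DB $10,856. Book value $27,141.
Year 4: DB = ⌊$27,141 × 200%/7⌋ = $7,754; SL = ⌊$20,841/4⌋ = $5,210 → take DB $7,754. Book value $19,387.
Year 5: DB = ⌊$19,387 × 200%/7⌋ = $5,539; SL = ⌊$13,087/3⌋ = $4,362 → take DB $5,539. Book value $13,848.
Year 6: DB = ⌊$13,848 × 200%/7⌋ = $3,956; SL = ⌊$7,548/2⌋ = $3,774 → take DB $3,956. Book value $9,892.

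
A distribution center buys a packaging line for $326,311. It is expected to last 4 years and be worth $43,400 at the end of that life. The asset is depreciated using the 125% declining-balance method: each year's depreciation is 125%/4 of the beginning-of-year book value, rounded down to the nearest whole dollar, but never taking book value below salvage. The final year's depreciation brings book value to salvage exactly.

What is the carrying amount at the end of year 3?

Depreciable base = $326,311 − $43,400 = $282,911.
Year 1: ⌊$326,311 × 125%/4⌋ = $101,972. Book value $224,339.
Year 2: ⌊$224,339 × 125%/4⌋ = $70,105. Book value $154,234.
Year 3: ⌊$154,234 × 125%/4⌋ = $48,198. Book value $106,036.

$106,036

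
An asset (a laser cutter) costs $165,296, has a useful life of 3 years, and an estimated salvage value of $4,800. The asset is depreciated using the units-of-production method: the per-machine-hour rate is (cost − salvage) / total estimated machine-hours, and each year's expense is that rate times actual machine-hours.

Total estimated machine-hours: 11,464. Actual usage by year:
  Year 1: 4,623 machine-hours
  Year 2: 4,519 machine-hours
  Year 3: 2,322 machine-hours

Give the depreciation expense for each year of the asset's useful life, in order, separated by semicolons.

$64,722; $63,266; $32,508

Depreciable base = $165,296 − $4,800 = $160,496.
Rate = $160,496 / 11,464 machine-hours = $14 per machine-hour.
Year 1: 4,623 × $14 = $64,722. Book value $100,574.
Year 2: 4,519 × $14 = $63,266. Book value $37,308.
Year 3: 2,322 × $14 = $32,508. Book value $4,800.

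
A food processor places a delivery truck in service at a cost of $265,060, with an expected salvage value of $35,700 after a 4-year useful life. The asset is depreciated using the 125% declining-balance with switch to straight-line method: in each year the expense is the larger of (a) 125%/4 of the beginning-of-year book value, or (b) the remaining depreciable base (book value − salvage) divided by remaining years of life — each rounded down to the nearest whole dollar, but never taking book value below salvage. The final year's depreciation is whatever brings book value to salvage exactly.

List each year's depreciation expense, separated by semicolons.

Depreciable base = $265,060 − $35,700 = $229,360.
Year 1: DB = ⌊$265,060 × 125%/4⌋ = $82,831; SL = ⌊$229,360/4⌋ = $57,340 → take DB $82,831. Book value $182,229.
Year 2: DB = ⌊$182,229 × 125%/4⌋ = $56,946; SL = ⌊$146,529/3⌋ = $48,843 → take DB $56,946. Book value $125,283.
Year 3: DB = ⌊$125,283 × 125%/4⌋ = $39,150; SL = ⌊$89,583/2⌋ = $44,791 → take SL $44,791. Book value $80,492.
Year 4 (final): $80,492 − $35,700 = $44,792. Book value $35,700.

$82,831; $56,946; $44,791; $44,792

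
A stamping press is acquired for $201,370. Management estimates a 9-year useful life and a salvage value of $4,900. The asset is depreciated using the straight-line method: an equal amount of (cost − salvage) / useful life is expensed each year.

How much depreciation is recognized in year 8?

$21,830

Depreciable base = $201,370 − $4,900 = $196,470.
Annual expense = $196,470 / 9 = $21,830.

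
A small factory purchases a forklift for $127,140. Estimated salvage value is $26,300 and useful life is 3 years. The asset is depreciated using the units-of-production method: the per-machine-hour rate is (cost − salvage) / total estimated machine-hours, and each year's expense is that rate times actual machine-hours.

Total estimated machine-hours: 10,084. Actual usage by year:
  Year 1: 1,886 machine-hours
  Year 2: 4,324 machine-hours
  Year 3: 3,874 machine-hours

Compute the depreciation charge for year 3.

Depreciable base = $127,140 − $26,300 = $100,840.
Rate = $100,840 / 10,084 machine-hours = $10 per machine-hour.
Year 1: 1,886 × $10 = $18,860. Book value $108,280.
Year 2: 4,324 × $10 = $43,240. Book value $65,040.
Year 3: 3,874 × $10 = $38,740. Book value $26,300.

$38,740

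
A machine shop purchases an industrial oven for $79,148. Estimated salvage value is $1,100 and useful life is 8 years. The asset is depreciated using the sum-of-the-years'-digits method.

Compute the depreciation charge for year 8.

$2,168

Depreciable base = $79,148 − $1,100 = $78,048.
Sum of the years' digits = 8+7+6+5+4+3+2+1 = 36.
Year 1: $78,048 × 8/36 = $17,344. Book value $61,804.
Year 2: $78,048 × 7/36 = $15,176. Book value $46,628.
Year 3: $78,048 × 6/36 = $13,008. Book value $33,620.
Year 4: $78,048 × 5/36 = $10,840. Book value $22,780.
Year 5: $78,048 × 4/36 = $8,672. Book value $14,108.
Year 6: $78,048 × 3/36 = $6,504. Book value $7,604.
Year 7: $78,048 × 2/36 = $4,336. Book value $3,268.
Year 8: $78,048 × 1/36 = $2,168. Book value $1,100.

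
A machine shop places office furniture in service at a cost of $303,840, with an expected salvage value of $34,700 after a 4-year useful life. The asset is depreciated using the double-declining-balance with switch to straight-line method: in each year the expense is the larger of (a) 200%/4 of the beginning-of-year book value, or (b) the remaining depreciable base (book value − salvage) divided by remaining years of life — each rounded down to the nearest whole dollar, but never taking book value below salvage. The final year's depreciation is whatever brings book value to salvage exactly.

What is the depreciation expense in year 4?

Depreciable base = $303,840 − $34,700 = $269,140.
Year 1: DB = ⌊$303,840 × 200%/4⌋ = $151,920; SL = ⌊$269,140/4⌋ = $67,285 → take DB $151,920. Book value $151,920.
Year 2: DB = ⌊$151,920 × 200%/4⌋ = $75,960; SL = ⌊$117,220/3⌋ = $39,073 → take DB $75,960. Book value $75,960.
Year 3: DB = ⌊$75,960 × 200%/4⌋ = $37,980; SL = ⌊$41,260/2⌋ = $20,630 → take DB $37,980. Book value $37,980.
Year 4 (final): $37,980 − $34,700 = $3,280. Book value $34,700.

$3,280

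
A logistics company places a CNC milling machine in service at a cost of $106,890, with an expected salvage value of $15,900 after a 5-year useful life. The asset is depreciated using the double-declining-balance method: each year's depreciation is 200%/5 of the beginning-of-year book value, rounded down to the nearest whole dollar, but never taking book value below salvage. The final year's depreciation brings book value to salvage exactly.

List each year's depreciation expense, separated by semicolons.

Depreciable base = $106,890 − $15,900 = $90,990.
Year 1: ⌊$106,890 × 200%/5⌋ = $42,756. Book value $64,134.
Year 2: ⌊$64,134 × 200%/5⌋ = $25,653. Book value $38,481.
Year 3: ⌊$38,481 × 200%/5⌋ = $15,392. Book value $23,089.
Year 4: ⌊$23,089 × 200%/5⌋ = $9,235, capped at $7,189. Book value $15,900.
Year 5 (final): $15,900 − $15,900 = $0. Book value $15,900.

$42,756; $25,653; $15,392; $7,189; $0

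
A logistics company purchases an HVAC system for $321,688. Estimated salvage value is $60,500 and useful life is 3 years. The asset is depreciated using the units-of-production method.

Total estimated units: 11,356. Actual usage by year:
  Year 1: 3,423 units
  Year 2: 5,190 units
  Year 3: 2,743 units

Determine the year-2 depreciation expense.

Depreciable base = $321,688 − $60,500 = $261,188.
Rate = $261,188 / 11,356 units = $23 per unit.
Year 1: 3,423 × $23 = $78,729. Book value $242,959.
Year 2: 5,190 × $23 = $119,370. Book value $123,589.

$119,370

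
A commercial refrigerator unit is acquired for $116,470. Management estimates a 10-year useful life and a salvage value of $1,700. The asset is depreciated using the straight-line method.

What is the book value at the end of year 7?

$36,131

Depreciable base = $116,470 − $1,700 = $114,770.
Annual expense = $114,770 / 10 = $11,477.
End of year 1: book value $104,993.
End of year 2: book value $93,516.
End of year 3: book value $82,039.
End of year 4: book value $70,562.
End of year 5: book value $59,085.
End of year 6: book value $47,608.
End of year 7: book value $36,131.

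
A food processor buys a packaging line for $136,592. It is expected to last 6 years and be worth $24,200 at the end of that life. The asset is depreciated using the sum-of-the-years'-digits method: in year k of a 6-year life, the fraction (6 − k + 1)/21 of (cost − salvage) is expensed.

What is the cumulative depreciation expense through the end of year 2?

Depreciable base = $136,592 − $24,200 = $112,392.
Sum of the years' digits = 6+5+4+3+2+1 = 21.
Year 1: $112,392 × 6/21 = $32,112. Book value $104,480.
Year 2: $112,392 × 5/21 = $26,760. Book value $77,720.
Accumulated through year 2 = $136,592 − $77,720 = $58,872.

$58,872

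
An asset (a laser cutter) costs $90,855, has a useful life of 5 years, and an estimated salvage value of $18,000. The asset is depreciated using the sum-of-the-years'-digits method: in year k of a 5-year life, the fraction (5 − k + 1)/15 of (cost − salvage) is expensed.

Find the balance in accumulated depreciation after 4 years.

Depreciable base = $90,855 − $18,000 = $72,855.
Sum of the years' digits = 5+4+3+2+1 = 15.
Year 1: $72,855 × 5/15 = $24,285. Book value $66,570.
Year 2: $72,855 × 4/15 = $19,428. Book value $47,142.
Year 3: $72,855 × 3/15 = $14,571. Book value $32,571.
Year 4: $72,855 × 2/15 = $9,714. Book value $22,857.
Accumulated through year 4 = $90,855 − $22,857 = $67,998.

$67,998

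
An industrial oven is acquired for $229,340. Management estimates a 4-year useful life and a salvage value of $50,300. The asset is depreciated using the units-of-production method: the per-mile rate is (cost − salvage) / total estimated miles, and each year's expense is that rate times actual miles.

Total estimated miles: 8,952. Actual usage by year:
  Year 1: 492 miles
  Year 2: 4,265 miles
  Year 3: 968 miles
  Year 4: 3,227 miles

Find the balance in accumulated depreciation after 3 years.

$114,500

Depreciable base = $229,340 − $50,300 = $179,040.
Rate = $179,040 / 8,952 miles = $20 per mile.
Year 1: 492 × $20 = $9,840. Book value $219,500.
Year 2: 4,265 × $20 = $85,300. Book value $134,200.
Year 3: 968 × $20 = $19,360. Book value $114,840.
Accumulated through year 3 = $229,340 − $114,840 = $114,500.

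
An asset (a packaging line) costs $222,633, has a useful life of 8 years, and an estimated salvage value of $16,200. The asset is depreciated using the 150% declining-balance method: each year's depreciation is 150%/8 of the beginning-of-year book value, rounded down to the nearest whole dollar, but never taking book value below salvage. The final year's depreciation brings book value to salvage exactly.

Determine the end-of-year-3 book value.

$119,417

Depreciable base = $222,633 − $16,200 = $206,433.
Year 1: ⌊$222,633 × 150%/8⌋ = $41,743. Book value $180,890.
Year 2: ⌊$180,890 × 150%/8⌋ = $33,916. Book value $146,974.
Year 3: ⌊$146,974 × 150%/8⌋ = $27,557. Book value $119,417.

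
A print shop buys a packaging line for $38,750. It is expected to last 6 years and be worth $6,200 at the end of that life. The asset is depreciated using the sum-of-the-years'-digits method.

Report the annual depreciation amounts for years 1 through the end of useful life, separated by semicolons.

$9,300; $7,750; $6,200; $4,650; $3,100; $1,550

Depreciable base = $38,750 − $6,200 = $32,550.
Sum of the years' digits = 6+5+4+3+2+1 = 21.
Year 1: $32,550 × 6/21 = $9,300. Book value $29,450.
Year 2: $32,550 × 5/21 = $7,750. Book value $21,700.
Year 3: $32,550 × 4/21 = $6,200. Book value $15,500.
Year 4: $32,550 × 3/21 = $4,650. Book value $10,850.
Year 5: $32,550 × 2/21 = $3,100. Book value $7,750.
Year 6: $32,550 × 1/21 = $1,550. Book value $6,200.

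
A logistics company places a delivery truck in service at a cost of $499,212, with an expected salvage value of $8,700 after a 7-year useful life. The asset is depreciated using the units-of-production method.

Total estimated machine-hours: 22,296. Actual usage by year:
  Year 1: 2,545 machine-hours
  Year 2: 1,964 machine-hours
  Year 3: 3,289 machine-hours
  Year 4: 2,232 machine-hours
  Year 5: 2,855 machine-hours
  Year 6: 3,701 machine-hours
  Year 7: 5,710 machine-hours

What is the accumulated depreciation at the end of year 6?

$364,892

Depreciable base = $499,212 − $8,700 = $490,512.
Rate = $490,512 / 22,296 machine-hours = $22 per machine-hour.
Year 1: 2,545 × $22 = $55,990. Book value $443,222.
Year 2: 1,964 × $22 = $43,208. Book value $400,014.
Year 3: 3,289 × $22 = $72,358. Book value $327,656.
Year 4: 2,232 × $22 = $49,104. Book value $278,552.
Year 5: 2,855 × $22 = $62,810. Book value $215,742.
Year 6: 3,701 × $22 = $81,422. Book value $134,320.
Accumulated through year 6 = $499,212 − $134,320 = $364,892.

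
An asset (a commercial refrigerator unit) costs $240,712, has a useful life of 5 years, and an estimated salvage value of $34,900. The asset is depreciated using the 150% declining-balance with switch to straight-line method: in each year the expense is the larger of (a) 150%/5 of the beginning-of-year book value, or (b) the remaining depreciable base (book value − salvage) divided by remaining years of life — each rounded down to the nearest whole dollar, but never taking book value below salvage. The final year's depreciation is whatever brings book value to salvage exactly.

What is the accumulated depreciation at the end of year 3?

Depreciable base = $240,712 − $34,900 = $205,812.
Year 1: DB = ⌊$240,712 × 150%/5⌋ = $72,213; SL = ⌊$205,812/5⌋ = $41,162 → take DB $72,213. Book value $168,499.
Year 2: DB = ⌊$168,499 × 150%/5⌋ = $50,549; SL = ⌊$133,599/4⌋ = $33,399 → take DB $50,549. Book value $117,950.
Year 3: DB = ⌊$117,950 × 150%/5⌋ = $35,385; SL = ⌊$83,050/3⌋ = $27,683 → take DB $35,385. Book value $82,565.
Accumulated through year 3 = $240,712 − $82,565 = $158,147.

$158,147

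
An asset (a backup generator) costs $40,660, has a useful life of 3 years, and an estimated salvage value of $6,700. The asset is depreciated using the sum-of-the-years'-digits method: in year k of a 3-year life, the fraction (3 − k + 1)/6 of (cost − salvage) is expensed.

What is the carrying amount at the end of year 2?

$12,360

Depreciable base = $40,660 − $6,700 = $33,960.
Sum of the years' digits = 3+2+1 = 6.
Year 1: $33,960 × 3/6 = $16,980. Book value $23,680.
Year 2: $33,960 × 2/6 = $11,320. Book value $12,360.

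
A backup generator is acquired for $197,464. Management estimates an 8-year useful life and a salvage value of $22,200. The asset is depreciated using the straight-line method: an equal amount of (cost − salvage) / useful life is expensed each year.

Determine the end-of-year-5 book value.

Depreciable base = $197,464 − $22,200 = $175,264.
Annual expense = $175,264 / 8 = $21,908.
End of year 1: book value $175,556.
End of year 2: book value $153,648.
End of year 3: book value $131,740.
End of year 4: book value $109,832.
End of year 5: book value $87,924.

$87,924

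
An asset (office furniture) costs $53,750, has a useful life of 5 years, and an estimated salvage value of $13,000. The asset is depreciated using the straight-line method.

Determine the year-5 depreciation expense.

Depreciable base = $53,750 − $13,000 = $40,750.
Annual expense = $40,750 / 5 = $8,150.

$8,150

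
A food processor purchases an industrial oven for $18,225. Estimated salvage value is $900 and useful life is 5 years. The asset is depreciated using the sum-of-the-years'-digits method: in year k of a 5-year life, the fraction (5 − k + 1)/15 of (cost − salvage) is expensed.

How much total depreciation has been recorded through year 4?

$16,170

Depreciable base = $18,225 − $900 = $17,325.
Sum of the years' digits = 5+4+3+2+1 = 15.
Year 1: $17,325 × 5/15 = $5,775. Book value $12,450.
Year 2: $17,325 × 4/15 = $4,620. Book value $7,830.
Year 3: $17,325 × 3/15 = $3,465. Book value $4,365.
Year 4: $17,325 × 2/15 = $2,310. Book value $2,055.
Accumulated through year 4 = $18,225 − $2,055 = $16,170.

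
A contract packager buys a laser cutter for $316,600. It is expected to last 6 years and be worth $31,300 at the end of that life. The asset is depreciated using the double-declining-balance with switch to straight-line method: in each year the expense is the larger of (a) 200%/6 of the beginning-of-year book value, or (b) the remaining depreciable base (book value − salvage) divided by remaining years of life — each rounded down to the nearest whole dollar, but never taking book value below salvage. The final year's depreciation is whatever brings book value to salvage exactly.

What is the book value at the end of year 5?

$41,693

Depreciable base = $316,600 − $31,300 = $285,300.
Year 1: DB = ⌊$316,600 × 200%/6⌋ = $105,533; SL = ⌊$285,300/6⌋ = $47,550 → take DB $105,533. Book value $211,067.
Year 2: DB = ⌊$211,067 × 200%/6⌋ = $70,355; SL = ⌊$179,767/5⌋ = $35,953 → take DB $70,355. Book value $140,712.
Year 3: DB = ⌊$140,712 × 200%/6⌋ = $46,904; SL = ⌊$109,412/4⌋ = $27,353 → take DB $46,904. Book value $93,808.
Year 4: DB = ⌊$93,808 × 200%/6⌋ = $31,269; SL = ⌊$62,508/3⌋ = $20,836 → take DB $31,269. Book value $62,539.
Year 5: DB = ⌊$62,539 × 200%/6⌋ = $20,846; SL = ⌊$31,239/2⌋ = $15,619 → take DB $20,846. Book value $41,693.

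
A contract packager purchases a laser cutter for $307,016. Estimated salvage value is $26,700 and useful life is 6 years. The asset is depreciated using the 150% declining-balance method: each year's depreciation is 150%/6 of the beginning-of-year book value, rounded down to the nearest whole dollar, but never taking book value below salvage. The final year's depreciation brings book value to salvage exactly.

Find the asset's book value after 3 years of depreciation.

Depreciable base = $307,016 − $26,700 = $280,316.
Year 1: ⌊$307,016 × 150%/6⌋ = $76,754. Book value $230,262.
Year 2: ⌊$230,262 × 150%/6⌋ = $57,565. Book value $172,697.
Year 3: ⌊$172,697 × 150%/6⌋ = $43,174. Book value $129,523.

$129,523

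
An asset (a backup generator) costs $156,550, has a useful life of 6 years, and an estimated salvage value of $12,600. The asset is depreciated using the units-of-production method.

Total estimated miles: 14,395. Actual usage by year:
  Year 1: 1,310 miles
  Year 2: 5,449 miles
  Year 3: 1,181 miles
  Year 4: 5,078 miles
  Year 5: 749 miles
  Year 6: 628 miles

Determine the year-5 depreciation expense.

$7,490

Depreciable base = $156,550 − $12,600 = $143,950.
Rate = $143,950 / 14,395 miles = $10 per mile.
Year 1: 1,310 × $10 = $13,100. Book value $143,450.
Year 2: 5,449 × $10 = $54,490. Book value $88,960.
Year 3: 1,181 × $10 = $11,810. Book value $77,150.
Year 4: 5,078 × $10 = $50,780. Book value $26,370.
Year 5: 749 × $10 = $7,490. Book value $18,880.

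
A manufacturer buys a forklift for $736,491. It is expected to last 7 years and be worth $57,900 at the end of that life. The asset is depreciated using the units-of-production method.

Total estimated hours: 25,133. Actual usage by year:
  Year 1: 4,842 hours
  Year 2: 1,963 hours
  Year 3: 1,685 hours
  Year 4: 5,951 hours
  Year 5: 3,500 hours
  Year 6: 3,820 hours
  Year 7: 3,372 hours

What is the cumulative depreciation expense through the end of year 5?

Depreciable base = $736,491 − $57,900 = $678,591.
Rate = $678,591 / 25,133 hours = $27 per hour.
Year 1: 4,842 × $27 = $130,734. Book value $605,757.
Year 2: 1,963 × $27 = $53,001. Book value $552,756.
Year 3: 1,685 × $27 = $45,495. Book value $507,261.
Year 4: 5,951 × $27 = $160,677. Book value $346,584.
Year 5: 3,500 × $27 = $94,500. Book value $252,084.
Accumulated through year 5 = $736,491 − $252,084 = $484,407.

$484,407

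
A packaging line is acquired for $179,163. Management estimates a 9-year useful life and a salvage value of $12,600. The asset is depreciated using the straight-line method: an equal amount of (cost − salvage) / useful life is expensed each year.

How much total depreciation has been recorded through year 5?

Depreciable base = $179,163 − $12,600 = $166,563.
Annual expense = $166,563 / 9 = $18,507.
End of year 1: book value $160,656.
End of year 2: book value $142,149.
End of year 3: book value $123,642.
End of year 4: book value $105,135.
End of year 5: book value $86,628.
Accumulated through year 5 = $179,163 − $86,628 = $92,535.

$92,535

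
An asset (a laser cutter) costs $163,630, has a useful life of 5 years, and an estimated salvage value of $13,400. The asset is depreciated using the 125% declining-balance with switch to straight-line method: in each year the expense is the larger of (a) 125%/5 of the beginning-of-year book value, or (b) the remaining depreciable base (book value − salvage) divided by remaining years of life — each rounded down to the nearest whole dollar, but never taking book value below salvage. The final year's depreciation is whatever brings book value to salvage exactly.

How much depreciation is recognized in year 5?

Depreciable base = $163,630 − $13,400 = $150,230.
Year 1: DB = ⌊$163,630 × 125%/5⌋ = $40,907; SL = ⌊$150,230/5⌋ = $30,046 → take DB $40,907. Book value $122,723.
Year 2: DB = ⌊$122,723 × 125%/5⌋ = $30,680; SL = ⌊$109,323/4⌋ = $27,330 → take DB $30,680. Book value $92,043.
Year 3: DB = ⌊$92,043 × 125%/5⌋ = $23,010; SL = ⌊$78,643/3⌋ = $26,214 → take SL $26,214. Book value $65,829.
Year 4: DB = ⌊$65,829 × 125%/5⌋ = $16,457; SL = ⌊$52,429/2⌋ = $26,214 → take SL $26,214. Book value $39,615.
Year 5 (final): $39,615 − $13,400 = $26,215. Book value $13,400.

$26,215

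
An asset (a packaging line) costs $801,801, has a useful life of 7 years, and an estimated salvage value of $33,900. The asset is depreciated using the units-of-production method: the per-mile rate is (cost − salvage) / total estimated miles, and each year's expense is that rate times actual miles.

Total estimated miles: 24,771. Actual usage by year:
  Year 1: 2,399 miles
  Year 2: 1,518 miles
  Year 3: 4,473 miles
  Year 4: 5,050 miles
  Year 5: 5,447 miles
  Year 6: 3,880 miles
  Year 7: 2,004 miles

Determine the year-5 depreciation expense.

Depreciable base = $801,801 − $33,900 = $767,901.
Rate = $767,901 / 24,771 miles = $31 per mile.
Year 1: 2,399 × $31 = $74,369. Book value $727,432.
Year 2: 1,518 × $31 = $47,058. Book value $680,374.
Year 3: 4,473 × $31 = $138,663. Book value $541,711.
Year 4: 5,050 × $31 = $156,550. Book value $385,161.
Year 5: 5,447 × $31 = $168,857. Book value $216,304.

$168,857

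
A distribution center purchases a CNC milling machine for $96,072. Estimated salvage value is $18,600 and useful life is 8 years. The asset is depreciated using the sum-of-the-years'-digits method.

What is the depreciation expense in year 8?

$2,152

Depreciable base = $96,072 − $18,600 = $77,472.
Sum of the years' digits = 8+7+6+5+4+3+2+1 = 36.
Year 1: $77,472 × 8/36 = $17,216. Book value $78,856.
Year 2: $77,472 × 7/36 = $15,064. Book value $63,792.
Year 3: $77,472 × 6/36 = $12,912. Book value $50,880.
Year 4: $77,472 × 5/36 = $10,760. Book value $40,120.
Year 5: $77,472 × 4/36 = $8,608. Book value $31,512.
Year 6: $77,472 × 3/36 = $6,456. Book value $25,056.
Year 7: $77,472 × 2/36 = $4,304. Book value $20,752.
Year 8: $77,472 × 1/36 = $2,152. Book value $18,600.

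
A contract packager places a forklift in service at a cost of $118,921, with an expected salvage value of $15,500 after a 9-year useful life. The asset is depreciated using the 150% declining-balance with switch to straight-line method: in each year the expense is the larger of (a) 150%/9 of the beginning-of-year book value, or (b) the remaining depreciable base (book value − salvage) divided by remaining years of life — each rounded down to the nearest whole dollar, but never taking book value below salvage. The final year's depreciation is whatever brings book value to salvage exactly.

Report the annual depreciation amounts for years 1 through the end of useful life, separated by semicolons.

Depreciable base = $118,921 − $15,500 = $103,421.
Year 1: DB = ⌊$118,921 × 150%/9⌋ = $19,820; SL = ⌊$103,421/9⌋ = $11,491 → take DB $19,820. Book value $99,101.
Year 2: DB = ⌊$99,101 × 150%/9⌋ = $16,516; SL = ⌊$83,601/8⌋ = $10,450 → take DB $16,516. Book value $82,585.
Year 3: DB = ⌊$82,585 × 150%/9⌋ = $13,764; SL = ⌊$67,085/7⌋ = $9,583 → take DB $13,764. Book value $68,821.
Year 4: DB = ⌊$68,821 × 150%/9⌋ = $11,470; SL = ⌊$53,321/6⌋ = $8,886 → take DB $11,470. Book value $57,351.
Year 5: DB = ⌊$57,351 × 150%/9⌋ = $9,558; SL = ⌊$41,851/5⌋ = $8,370 → take DB $9,558. Book value $47,793.
Year 6: DB = ⌊$47,793 × 150%/9⌋ = $7,965; SL = ⌊$32,293/4⌋ = $8,073 → take SL $8,073. Book value $39,720.
Year 7: DB = ⌊$39,720 × 150%/9⌋ = $6,620; SL = ⌊$24,220/3⌋ = $8,073 → take SL $8,073. Book value $31,647.
Year 8: DB = ⌊$31,647 × 150%/9⌋ = $5,274; SL = ⌊$16,147/2⌋ = $8,073 → take SL $8,073. Book value $23,574.
Year 9 (final): $23,574 − $15,500 = $8,074. Book value $15,500.

$19,820; $16,516; $13,764; $11,470; $9,558; $8,073; $8,073; $8,073; $8,074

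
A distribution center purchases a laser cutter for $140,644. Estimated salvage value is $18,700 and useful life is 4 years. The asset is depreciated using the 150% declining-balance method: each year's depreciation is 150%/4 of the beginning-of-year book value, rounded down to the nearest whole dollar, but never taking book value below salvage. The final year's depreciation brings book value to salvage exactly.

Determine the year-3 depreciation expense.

$20,602

Depreciable base = $140,644 − $18,700 = $121,944.
Year 1: ⌊$140,644 × 150%/4⌋ = $52,741. Book value $87,903.
Year 2: ⌊$87,903 × 150%/4⌋ = $32,963. Book value $54,940.
Year 3: ⌊$54,940 × 150%/4⌋ = $20,602. Book value $34,338.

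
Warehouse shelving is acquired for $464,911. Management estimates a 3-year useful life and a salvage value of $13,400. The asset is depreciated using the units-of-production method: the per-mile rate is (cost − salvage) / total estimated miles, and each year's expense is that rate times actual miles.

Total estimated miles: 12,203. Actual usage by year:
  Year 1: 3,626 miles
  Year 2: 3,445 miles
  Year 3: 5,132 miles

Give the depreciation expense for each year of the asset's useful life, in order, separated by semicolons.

Depreciable base = $464,911 − $13,400 = $451,511.
Rate = $451,511 / 12,203 miles = $37 per mile.
Year 1: 3,626 × $37 = $134,162. Book value $330,749.
Year 2: 3,445 × $37 = $127,465. Book value $203,284.
Year 3: 5,132 × $37 = $189,884. Book value $13,400.

$134,162; $127,465; $189,884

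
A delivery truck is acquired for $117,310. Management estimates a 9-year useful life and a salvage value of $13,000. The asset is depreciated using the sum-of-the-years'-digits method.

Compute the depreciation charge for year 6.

Depreciable base = $117,310 − $13,000 = $104,310.
Sum of the years' digits = 9+8+7+6+5+4+3+2+1 = 45.
Year 1: $104,310 × 9/45 = $20,862. Book value $96,448.
Year 2: $104,310 × 8/45 = $18,544. Book value $77,904.
Year 3: $104,310 × 7/45 = $16,226. Book value $61,678.
Year 4: $104,310 × 6/45 = $13,908. Book value $47,770.
Year 5: $104,310 × 5/45 = $11,590. Book value $36,180.
Year 6: $104,310 × 4/45 = $9,272. Book value $26,908.

$9,272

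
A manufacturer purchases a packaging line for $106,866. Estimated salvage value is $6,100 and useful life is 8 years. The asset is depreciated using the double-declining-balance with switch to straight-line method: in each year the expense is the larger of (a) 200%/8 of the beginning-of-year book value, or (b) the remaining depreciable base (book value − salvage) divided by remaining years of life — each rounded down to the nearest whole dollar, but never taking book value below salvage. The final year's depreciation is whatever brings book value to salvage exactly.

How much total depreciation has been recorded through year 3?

Depreciable base = $106,866 − $6,100 = $100,766.
Year 1: DB = ⌊$106,866 × 200%/8⌋ = $26,716; SL = ⌊$100,766/8⌋ = $12,595 → take DB $26,716. Book value $80,150.
Year 2: DB = ⌊$80,150 × 200%/8⌋ = $20,037; SL = ⌊$74,050/7⌋ = $10,578 → take DB $20,037. Book value $60,113.
Year 3: DB = ⌊$60,113 × 200%/8⌋ = $15,028; SL = ⌊$54,013/6⌋ = $9,002 → take DB $15,028. Book value $45,085.
Accumulated through year 3 = $106,866 − $45,085 = $61,781.

$61,781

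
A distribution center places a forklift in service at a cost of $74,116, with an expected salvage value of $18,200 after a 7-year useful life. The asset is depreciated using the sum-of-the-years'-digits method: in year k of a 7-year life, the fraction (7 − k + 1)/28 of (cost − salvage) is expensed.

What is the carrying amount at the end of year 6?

$20,197

Depreciable base = $74,116 − $18,200 = $55,916.
Sum of the years' digits = 7+6+5+4+3+2+1 = 28.
Year 1: $55,916 × 7/28 = $13,979. Book value $60,137.
Year 2: $55,916 × 6/28 = $11,982. Book value $48,155.
Year 3: $55,916 × 5/28 = $9,985. Book value $38,170.
Year 4: $55,916 × 4/28 = $7,988. Book value $30,182.
Year 5: $55,916 × 3/28 = $5,991. Book value $24,191.
Year 6: $55,916 × 2/28 = $3,994. Book value $20,197.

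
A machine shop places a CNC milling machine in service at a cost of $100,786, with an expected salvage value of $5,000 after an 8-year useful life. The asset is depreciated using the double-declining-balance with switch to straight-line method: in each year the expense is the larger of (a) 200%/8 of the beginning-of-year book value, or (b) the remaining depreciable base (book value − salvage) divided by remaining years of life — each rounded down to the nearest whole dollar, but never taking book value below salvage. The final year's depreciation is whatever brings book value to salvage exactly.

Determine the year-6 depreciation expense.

Depreciable base = $100,786 − $5,000 = $95,786.
Year 1: DB = ⌊$100,786 × 200%/8⌋ = $25,196; SL = ⌊$95,786/8⌋ = $11,973 → take DB $25,196. Book value $75,590.
Year 2: DB = ⌊$75,590 × 200%/8⌋ = $18,897; SL = ⌊$70,590/7⌋ = $10,084 → take DB $18,897. Book value $56,693.
Year 3: DB = ⌊$56,693 × 200%/8⌋ = $14,173; SL = ⌊$51,693/6⌋ = $8,615 → take DB $14,173. Book value $42,520.
Year 4: DB = ⌊$42,520 × 200%/8⌋ = $10,630; SL = ⌊$37,520/5⌋ = $7,504 → take DB $10,630. Book value $31,890.
Year 5: DB = ⌊$31,890 × 200%/8⌋ = $7,972; SL = ⌊$26,890/4⌋ = $6,722 → take DB $7,972. Book value $23,918.
Year 6: DB = ⌊$23,918 × 200%/8⌋ = $5,979; SL = ⌊$18,918/3⌋ = $6,306 → take SL $6,306. Book value $17,612.

$6,306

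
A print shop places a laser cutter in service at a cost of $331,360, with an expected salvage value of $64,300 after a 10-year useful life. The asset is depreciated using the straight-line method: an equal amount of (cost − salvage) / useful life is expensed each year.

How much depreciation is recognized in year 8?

$26,706

Depreciable base = $331,360 − $64,300 = $267,060.
Annual expense = $267,060 / 10 = $26,706.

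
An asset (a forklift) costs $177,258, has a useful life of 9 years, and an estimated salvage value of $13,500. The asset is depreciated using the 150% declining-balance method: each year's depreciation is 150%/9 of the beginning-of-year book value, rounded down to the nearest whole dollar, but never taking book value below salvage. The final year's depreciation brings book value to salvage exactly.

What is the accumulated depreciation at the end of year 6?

$117,893

Depreciable base = $177,258 − $13,500 = $163,758.
Year 1: ⌊$177,258 × 150%/9⌋ = $29,543. Book value $147,715.
Year 2: ⌊$147,715 × 150%/9⌋ = $24,619. Book value $123,096.
Year 3: ⌊$123,096 × 150%/9⌋ = $20,516. Book value $102,580.
Year 4: ⌊$102,580 × 150%/9⌋ = $17,096. Book value $85,484.
Year 5: ⌊$85,484 × 150%/9⌋ = $14,247. Book value $71,237.
Year 6: ⌊$71,237 × 150%/9⌋ = $11,872. Book value $59,365.
Accumulated through year 6 = $177,258 − $59,365 = $117,893.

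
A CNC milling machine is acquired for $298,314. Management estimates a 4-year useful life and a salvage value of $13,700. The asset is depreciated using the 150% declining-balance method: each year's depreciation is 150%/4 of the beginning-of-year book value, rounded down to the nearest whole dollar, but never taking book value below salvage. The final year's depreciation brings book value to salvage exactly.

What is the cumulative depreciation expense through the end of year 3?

$225,482

Depreciable base = $298,314 − $13,700 = $284,614.
Year 1: ⌊$298,314 × 150%/4⌋ = $111,867. Book value $186,447.
Year 2: ⌊$186,447 × 150%/4⌋ = $69,917. Book value $116,530.
Year 3: ⌊$116,530 × 150%/4⌋ = $43,698. Book value $72,832.
Accumulated through year 3 = $298,314 − $72,832 = $225,482.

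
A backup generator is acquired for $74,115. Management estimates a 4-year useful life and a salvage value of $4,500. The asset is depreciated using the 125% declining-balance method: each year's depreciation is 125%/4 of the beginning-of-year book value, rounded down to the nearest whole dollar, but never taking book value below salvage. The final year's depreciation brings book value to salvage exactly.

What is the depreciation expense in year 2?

$15,923

Depreciable base = $74,115 − $4,500 = $69,615.
Year 1: ⌊$74,115 × 125%/4⌋ = $23,160. Book value $50,955.
Year 2: ⌊$50,955 × 125%/4⌋ = $15,923. Book value $35,032.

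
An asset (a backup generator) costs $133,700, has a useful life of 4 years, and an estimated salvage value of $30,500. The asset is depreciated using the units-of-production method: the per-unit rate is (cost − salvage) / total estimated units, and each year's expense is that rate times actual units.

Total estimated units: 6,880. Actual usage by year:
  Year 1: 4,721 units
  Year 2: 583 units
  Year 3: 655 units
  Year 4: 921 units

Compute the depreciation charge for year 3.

$9,825

Depreciable base = $133,700 − $30,500 = $103,200.
Rate = $103,200 / 6,880 units = $15 per unit.
Year 1: 4,721 × $15 = $70,815. Book value $62,885.
Year 2: 583 × $15 = $8,745. Book value $54,140.
Year 3: 655 × $15 = $9,825. Book value $44,315.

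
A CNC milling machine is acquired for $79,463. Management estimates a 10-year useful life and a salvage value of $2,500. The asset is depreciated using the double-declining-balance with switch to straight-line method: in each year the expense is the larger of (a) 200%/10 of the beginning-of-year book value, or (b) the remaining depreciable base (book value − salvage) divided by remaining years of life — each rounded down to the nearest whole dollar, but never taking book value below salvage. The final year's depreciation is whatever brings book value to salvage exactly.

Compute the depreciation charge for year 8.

Depreciable base = $79,463 − $2,500 = $76,963.
Year 1: DB = ⌊$79,463 × 200%/10⌋ = $15,892; SL = ⌊$76,963/10⌋ = $7,696 → take DB $15,892. Book value $63,571.
Year 2: DB = ⌊$63,571 × 200%/10⌋ = $12,714; SL = ⌊$61,071/9⌋ = $6,785 → take DB $12,714. Book value $50,857.
Year 3: DB = ⌊$50,857 × 200%/10⌋ = $10,171; SL = ⌊$48,357/8⌋ = $6,044 → take DB $10,171. Book value $40,686.
Year 4: DB = ⌊$40,686 × 200%/10⌋ = $8,137; SL = ⌊$38,186/7⌋ = $5,455 → take DB $8,137. Book value $32,549.
Year 5: DB = ⌊$32,549 × 200%/10⌋ = $6,509; SL = ⌊$30,049/6⌋ = $5,008 → take DB $6,509. Book value $26,040.
Year 6: DB = ⌊$26,040 × 200%/10⌋ = $5,208; SL = ⌊$23,540/5⌋ = $4,708 → take DB $5,208. Book value $20,832.
Year 7: DB = ⌊$20,832 × 200%/10⌋ = $4,166; SL = ⌊$18,332/4⌋ = $4,583 → take SL $4,583. Book value $16,249.
Year 8: DB = ⌊$16,249 × 200%/10⌋ = $3,249; SL = ⌊$13,749/3⌋ = $4,583 → take SL $4,583. Book value $11,666.

$4,583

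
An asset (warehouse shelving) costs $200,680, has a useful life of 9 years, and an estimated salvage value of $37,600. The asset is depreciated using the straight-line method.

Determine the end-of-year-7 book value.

Depreciable base = $200,680 − $37,600 = $163,080.
Annual expense = $163,080 / 9 = $18,120.
End of year 1: book value $182,560.
End of year 2: book value $164,440.
End of year 3: book value $146,320.
End of year 4: book value $128,200.
End of year 5: book value $110,080.
End of year 6: book value $91,960.
End of year 7: book value $73,840.

$73,840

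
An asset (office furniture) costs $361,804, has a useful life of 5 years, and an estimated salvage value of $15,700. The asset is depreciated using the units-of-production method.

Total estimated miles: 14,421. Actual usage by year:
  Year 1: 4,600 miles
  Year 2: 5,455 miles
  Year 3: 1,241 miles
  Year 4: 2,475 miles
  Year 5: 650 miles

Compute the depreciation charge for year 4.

$59,400

Depreciable base = $361,804 − $15,700 = $346,104.
Rate = $346,104 / 14,421 miles = $24 per mile.
Year 1: 4,600 × $24 = $110,400. Book value $251,404.
Year 2: 5,455 × $24 = $130,920. Book value $120,484.
Year 3: 1,241 × $24 = $29,784. Book value $90,700.
Year 4: 2,475 × $24 = $59,400. Book value $31,300.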